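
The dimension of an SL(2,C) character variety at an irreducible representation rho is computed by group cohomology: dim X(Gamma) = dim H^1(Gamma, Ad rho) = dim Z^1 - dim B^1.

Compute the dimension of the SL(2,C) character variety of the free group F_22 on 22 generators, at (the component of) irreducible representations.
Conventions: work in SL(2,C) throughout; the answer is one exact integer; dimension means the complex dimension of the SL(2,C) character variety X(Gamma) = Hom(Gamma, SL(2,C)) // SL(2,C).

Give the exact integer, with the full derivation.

Gamma = F_22 has 22 generators and no relators.
So Z^1 = (sl_2)^22 in full: dim Z^1 = 66.
At an irreducible rho the centralizer of the image in sl_2 is 0, so the coboundary map sl_2 -> Z^1 is injective: dim B^1 = 3.
dim X = dim H^1 = dim Z^1 - dim B^1 = 66 - 3 = 63.

63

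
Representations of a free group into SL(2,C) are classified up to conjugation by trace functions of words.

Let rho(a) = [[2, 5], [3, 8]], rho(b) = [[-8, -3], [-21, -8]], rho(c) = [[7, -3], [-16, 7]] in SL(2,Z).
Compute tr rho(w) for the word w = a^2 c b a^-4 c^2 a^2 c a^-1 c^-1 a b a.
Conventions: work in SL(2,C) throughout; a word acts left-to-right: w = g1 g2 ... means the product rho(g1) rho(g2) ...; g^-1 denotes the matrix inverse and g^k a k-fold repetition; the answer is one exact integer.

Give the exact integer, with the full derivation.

rho(a) = [[2, 5], [3, 8]]
... * rho(a) = [[2, 5], [3, 8]]  ->  [[19, 50], [30, 79]]
... * rho(c) = [[7, -3], [-16, 7]]  ->  [[-667, 293], [-1054, 463]]
... * rho(b) = [[-8, -3], [-21, -8]]  ->  [[-817, -343], [-1291, -542]]
... * rho(a^-1) = [[8, -5], [-3, 2]]  ->  [[-5507, 3399], [-8702, 5371]]
... * rho(a^-1) = [[8, -5], [-3, 2]]  ->  [[-54253, 34333], [-85729, 54252]]
... * rho(a^-1) = [[8, -5], [-3, 2]]  ->  [[-537023, 339931], [-848588, 537149]]
... * rho(a^-1) = [[8, -5], [-3, 2]]  ->  [[-5315977, 3364977], [-8400151, 5317238]]
... * rho(c) = [[7, -3], [-16, 7]]  ->  [[-91051471, 39502770], [-143876865, 62421119]]
... * rho(c) = [[7, -3], [-16, 7]]  ->  [[-1269404617, 549673803], [-2005875959, 868578428]]
... * rho(a) = [[2, 5], [3, 8]]  ->  [[-889787825, -1949632661], [-1406016634, -3080752371]]
... * rho(a) = [[2, 5], [3, 8]]  ->  [[-7628473633, -20046000413], [-12054290381, -31676102138]]
... * rho(c) = [[7, -3], [-16, 7]]  ->  [[267336691177, -117436581992], [422437601541, -185569843823]]
... * rho(a^-1) = [[8, -5], [-3, 2]]  ->  [[2491003275392, -1571556619869], [3936210343797, -2483327695351]]
... * rho(c^-1) = [[7, 3], [16, 7]]  ->  [[-7707882990160, -3527886512907], [-12179770719037, -5574662836066]]
... * rho(a) = [[2, 5], [3, 8]]  ->  [[-25999425519041, -66762507054056], [-41083529946272, -105496156283713]]
... * rho(b) = [[-8, -3], [-21, -8]]  ->  [[1610008052287504, 612098332989571], [2544087521528149, 967219840108520]]
... * rho(a) = [[2, 5], [3, 8]]  ->  [[5056311103543721, 12946826925354088], [7989834563381858, 20458196328508905]]
tr = 5056311103543721 + 20458196328508905 = 25514507432052626

25514507432052626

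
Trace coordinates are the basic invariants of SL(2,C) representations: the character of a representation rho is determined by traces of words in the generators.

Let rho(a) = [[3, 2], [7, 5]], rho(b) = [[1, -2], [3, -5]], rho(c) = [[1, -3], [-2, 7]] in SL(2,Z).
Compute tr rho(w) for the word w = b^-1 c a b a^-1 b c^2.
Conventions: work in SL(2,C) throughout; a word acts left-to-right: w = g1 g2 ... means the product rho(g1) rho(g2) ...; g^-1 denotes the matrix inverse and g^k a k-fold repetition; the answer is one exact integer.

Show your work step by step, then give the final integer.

29891

rho(b^-1) = [[-5, 2], [-3, 1]]
... * rho(c) = [[1, -3], [-2, 7]]  ->  [[-9, 29], [-5, 16]]
... * rho(a) = [[3, 2], [7, 5]]  ->  [[176, 127], [97, 70]]
... * rho(b) = [[1, -2], [3, -5]]  ->  [[557, -987], [307, -544]]
... * rho(a^-1) = [[5, -2], [-7, 3]]  ->  [[9694, -4075], [5343, -2246]]
... * rho(b) = [[1, -2], [3, -5]]  ->  [[-2531, 987], [-1395, 544]]
... * rho(c) = [[1, -3], [-2, 7]]  ->  [[-4505, 14502], [-2483, 7993]]
... * rho(c) = [[1, -3], [-2, 7]]  ->  [[-33509, 115029], [-18469, 63400]]
tr = -33509 + 63400 = 29891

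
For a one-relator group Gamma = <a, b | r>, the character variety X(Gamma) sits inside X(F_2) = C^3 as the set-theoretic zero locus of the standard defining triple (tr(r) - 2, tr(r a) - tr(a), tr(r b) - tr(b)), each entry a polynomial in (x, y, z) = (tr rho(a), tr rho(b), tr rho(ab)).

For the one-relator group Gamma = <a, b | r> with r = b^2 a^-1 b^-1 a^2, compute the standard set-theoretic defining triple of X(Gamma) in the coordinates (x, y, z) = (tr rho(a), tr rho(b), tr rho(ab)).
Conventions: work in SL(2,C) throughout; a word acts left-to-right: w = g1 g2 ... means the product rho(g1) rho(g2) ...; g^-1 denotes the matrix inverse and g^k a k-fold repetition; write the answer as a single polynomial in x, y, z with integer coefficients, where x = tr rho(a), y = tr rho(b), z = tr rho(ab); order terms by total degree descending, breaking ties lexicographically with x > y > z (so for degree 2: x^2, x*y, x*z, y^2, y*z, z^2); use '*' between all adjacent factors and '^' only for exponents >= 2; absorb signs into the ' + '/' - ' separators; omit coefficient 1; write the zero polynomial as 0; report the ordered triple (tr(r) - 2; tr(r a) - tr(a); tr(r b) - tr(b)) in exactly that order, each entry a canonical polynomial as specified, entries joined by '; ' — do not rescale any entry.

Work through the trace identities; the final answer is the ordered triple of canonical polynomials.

tr(a^2 b) = tr(a) tr(b a) - tr(b)   [square of a] = x*z - y
tr(a^3 b) = tr(a) tr(a b a) - tr(a b)   [square of a] = x^2*z - x*y - z
tr(a^2) = tr(a) tr(a) - tr(1)   [square of a] = x^2 - 2
tr(a^3) = tr(a) tr(a^2) - tr(a)   [square of a] = x^3 - 3*x
tr(a^2 b^2 a) = tr(b) tr(a^3 b) - tr(a^3)   [square of b] = x^2*y*z - x^3 - x*y^2 - y*z + 3*x
tr(b a b a) = tr(b a) tr(b a) - tr(1)   [split at a repeated b] = z^2 - 2
tr(b a b) = tr(b) tr(a b) - tr(a)   [square of b] = y*z - x
tr(a b a^2 b) = tr(a) tr(b a b a) - tr(b a b)   [square of a] = x*z^2 - y*z - x
tr(a^2 b^2 a b) = tr(b) tr(a b a^2 b) - tr(a b a^2)   [square of b] = x*y*z^2 - x^2*z - y^2*z + z
tr(b^-1 a^2 b^2 a) = tr(a^2 b^2 a) tr(b) - tr(a^2 b^2 a b)   [inverse elimination on b] = x^2*y^2*z - x^3*y - x*y^3 - x*y*z^2 + x^2*z + 3*x*y - z
tr(b^2 a^-1 b^-1 a^2) = tr(b^-1 a^2 b^2) tr(a) - tr(b^-1 a^2 b^2 a)   [inverse elimination on a] = -x^2*y^2*z + x^3*y + x*y^3 + x*y*z^2 - 4*x*y + z
tr(b^2) = tr(b) tr(b) - tr(1)   [square of b] = y^2 - 2
tr(a^2 b^2) = tr(a) tr(b^2 a) - tr(b^2)   [square of a] = x*y*z - x^2 - y^2 + 2
tr(b a^3 b^2) = tr(b) tr(b a^3 b) - tr(b a^3)   [square of b] = x^2*y^2*z - x^3*y - x*y^3 - x^2*z - y^2*z + 4*x*y + z
tr(a b a^3 b) = tr(a) tr(a b a b a) - tr(a b a b)   [square of a] = x^2*z^2 - x*y*z - x^2 - z^2 + 2
tr(a b a^3) = tr(a) tr(a b a^2) - tr(a b a)   [square of a] = x^3*z - x^2*y - 2*x*z + y
tr(b a^3 b^2 a) = tr(b) tr(a b a^3 b) - tr(a b a^3)   [square of b] = x^2*y*z^2 - x^3*z - x*y^2*z - y*z^2 + 2*x*z + y
tr(a^3 b^2 a^-1 b) = tr(b a^3 b^2) tr(a) - tr(b a^3 b^2 a)   [inverse elimination on a] = x^3*y^2*z - x^4*y - x^2*y^3 - x^2*y*z^2 + 4*x^2*y + y*z^2 - x*z - y
tr(b^2 a^-1 b^-1 a^3) = tr(a^3 b^2 a^-1) tr(b) - tr(a^3 b^2 a^-1 b)   [inverse elimination on b] = -x^3*y^2*z + x^4*y + x^2*y^3 + x^2*y*z^2 + x*y^2*z - 5*x^2*y - y^3 - y*z^2 + x*z + 3*y
tr(a b^3) = tr(b) tr(a b^2) - tr(a b) = y^2*z - x*y - z
tr(b^4 a) = tr(b) tr(a b^3) - tr(a b^2) = y^3*z - x*y^2 - 2*y*z + x
tr(b^3) = tr(b) tr(b^2) - tr(b) = y^3 - 3*y
tr(b^4) = tr(b) tr(b^3) - tr(b^2) = y^4 - 4*y^2 + 2
tr(b a^2 b^3) = tr(a) tr(b^4 a) - tr(b^4) = x*y^3*z - x^2*y^2 - y^4 - 2*x*y*z + x^2 + 4*y^2 - 2
tr(b a^2 b^3 a) = tr(b) tr(a b a^2 b^2) - tr(a b a^2 b) = x*y^2*z^2 - x^2*y*z - y^3*z - x*z^2 + 2*y*z + x
tr(a^2 b^3 a^-1 b) = tr(b a^2 b^3) tr(a) - tr(b a^2 b^3 a) = x^2*y^3*z - x^3*y^2 - x*y^4 - x*y^2*z^2 - x^2*y*z + y^3*z + x^3 + 4*x*y^2 + x*z^2 - 2*y*z - 3*x
tr(b^2 a^-1 b^-1 a^2 b) = tr(a^2 b^3 a^-1) tr(b) - tr(a^2 b^3 a^-1 b) = -x^2*y^3*z + x^3*y^2 + x*y^4 + x*y^2*z^2 + x^2*y*z - x^3 - 5*x*y^2 - x*z^2 + y*z + 3*x
assemble the triple (tr(r) - 2; tr(r a) - x; tr(r b) - y)

-x^2*y^2*z + x^3*y + x*y^3 + x*y*z^2 - 4*x*y + z - 2; -x^3*y^2*z + x^4*y + x^2*y^3 + x^2*y*z^2 + x*y^2*z - 5*x^2*y - y^3 - y*z^2 + x*z - x + 3*y; -x^2*y^3*z + x^3*y^2 + x*y^4 + x*y^2*z^2 + x^2*y*z - x^3 - 5*x*y^2 - x*z^2 + y*z + 3*x - y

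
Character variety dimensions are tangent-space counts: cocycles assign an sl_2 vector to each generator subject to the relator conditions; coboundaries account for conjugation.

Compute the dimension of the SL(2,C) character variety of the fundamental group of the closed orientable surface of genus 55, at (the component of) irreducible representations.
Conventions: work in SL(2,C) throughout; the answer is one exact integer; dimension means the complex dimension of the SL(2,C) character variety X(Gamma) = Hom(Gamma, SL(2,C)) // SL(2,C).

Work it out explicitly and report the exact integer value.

324

Gamma = pi_1(Sigma_55) = < a_1, b_1, ..., a_55, b_55 | prod [a_i, b_i] > has 2g = 110 generators and 1 relator.
Unconstrained cocycle data is one sl_2 vector per generator (330 dimensions), cut by the relator condition d_2(z) = 0.
At an irreducible rho, H^2 = coker(d_2) vanishes (Poincare duality: H^2 is dual to H^0 = invariants = 0), so d_2 is surjective onto sl_2 and dim Z^1 = 330 - 3 = 327.
Coboundaries contribute dim B^1 = 3 (injective at irreducible rho).
dim H^1 = 327 - 3 = 324 = dim X.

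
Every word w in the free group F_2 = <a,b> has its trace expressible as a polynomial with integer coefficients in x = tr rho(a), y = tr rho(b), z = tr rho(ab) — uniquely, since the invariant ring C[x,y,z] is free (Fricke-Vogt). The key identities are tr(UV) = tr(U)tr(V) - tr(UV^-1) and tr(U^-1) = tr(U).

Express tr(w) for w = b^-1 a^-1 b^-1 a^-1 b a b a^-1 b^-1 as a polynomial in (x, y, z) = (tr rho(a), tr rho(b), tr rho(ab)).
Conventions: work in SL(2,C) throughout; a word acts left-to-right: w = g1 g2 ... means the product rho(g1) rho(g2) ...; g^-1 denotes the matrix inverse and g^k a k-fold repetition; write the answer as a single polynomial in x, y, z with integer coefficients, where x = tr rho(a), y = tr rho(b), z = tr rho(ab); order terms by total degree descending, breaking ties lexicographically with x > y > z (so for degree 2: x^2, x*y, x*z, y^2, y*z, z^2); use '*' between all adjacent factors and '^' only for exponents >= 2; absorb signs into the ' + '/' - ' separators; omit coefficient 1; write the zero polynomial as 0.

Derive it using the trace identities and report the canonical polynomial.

reduce: trace(a^-1) = trace(a) = x
so trace(b a b) = trace(b)*trace(a b) - trace(a) = y*z - x
so trace(a b a b) = trace(a b)*trace(a b) - trace(1)   [split at repeated a] = z^2 - 2
so trace(a b a) = trace(a)*trace(b a) - trace(b) = x*z - y
reduce: trace(b a b a b) = trace(b)*trace(a b a b) - trace(a b a) = y*z^2 - x*z - y
trace(b a b a b a) = trace(a b)*trace(a b a b) - trace(a^-1 b^-1)   [split at repeated a] = z^3 - 3*z
reduce: trace(a b a b a^-1 b) = trace(b a b a b)*trace(a) - trace(b a b a b a) = x*y*z^2 - x^2*z - z^3 - x*y + 3*z
so trace(b^-1 a b a b a^-1) = trace(a b a b a^-1)*trace(b) - trace(a b a b a^-1 b) = -x*y*z^2 + x^2*z + y^2*z + z^3 - 3*z
trace(a^-1 b^-1 a b a b a^-1) = trace(b^-1 a b a b a^-1)*trace(a) - trace(b^-1 a b a b) = -x^2*y*z^2 + x^3*z + x*y^2*z + x*z^3 - 4*x*z + y
trace(b a b^2) = trace(b)*trace(a b^2) - trace(a b) = y^2*z - x*y - z
reduce: trace(a b a b^2 a) = trace(a)*trace(b a b^2 a) - trace(b a b^2) = x*y*z^2 - x^2*z - y^2*z + z
so trace(a b a b a) = trace(a)*trace(b a b a) - trace(b a b) = x*z^2 - y*z - x
reduce: trace(a b a b^2 a b) = trace(b)*trace(a b a b a b) - trace(a b a b a) = y*z^3 - x*z^2 - 2*y*z + x
trace(b^-1 a b a b^2 a) = trace(a b a b^2 a)*trace(b) - trace(a b a b^2 a b) = x*y^2*z^2 - x^2*y*z - y^3*z - y*z^3 + x*z^2 + 3*y*z - x
so trace(b a^-1 b^-1 a b a b) = trace(b^-1 a b a b^2)*trace(a) - trace(b^-1 a b a b^2 a) = -x*y^2*z^2 + x^2*y*z + y^3*z + y*z^3 - 3*y*z - x
so trace(a b a b a b a) = trace(a)*trace(b a b a b a) - trace(b a b a b) = x*z^3 - y*z^2 - 2*x*z + y
trace(a b a b a b a b) = trace(a b a b a b)*trace(a b) - trace(b a b a)   [split at repeated a] = z^4 - 4*z^2 + 2
reduce: trace(b^-1 a b a b a b a) = trace(a b a b a b a)*trace(b) - trace(a b a b a b a b) = x*y*z^3 - y^2*z^2 - z^4 - 2*x*y*z + y^2 + 4*z^2 - 2
trace(b a^-1 b^-1 a b a b a) = trace(b^-1 a b a b a b)*trace(a) - trace(b^-1 a b a b a b a) = -x*y*z^3 + x^2*z^2 + y^2*z^2 + z^4 + x*y*z - x^2 - y^2 - 4*z^2 + 2
trace(a^-1 b^-1 a b a b a^-1 b) = trace(b a^-1 b^-1 a b a b)*trace(a) - trace(b a^-1 b^-1 a b a b a) = -x^2*y^2*z^2 + x^3*y*z + x*y^3*z + 2*x*y*z^3 - x^2*z^2 - y^2*z^2 - z^4 - 4*x*y*z + y^2 + 4*z^2 - 2
trace(b a b a^-1 b^-1 a^-1 b^-1 a) = trace(a^-1 b^-1 a b a b a^-1)*trace(b) - trace(a^-1 b^-1 a b a b a^-1 b) = -x*y*z^3 + x^2*z^2 + y^2*z^2 + z^4 - 4*z^2 + 2
reduce: trace(a^-1 b^-1 a^-1 b a b a^-1 b^-1) = trace(b a b a^-1 b^-1 a^-1 b^-1)*trace(a) - trace(b a b a^-1 b^-1 a^-1 b^-1 a) = x*y*z^3 - x^2*z^2 - y^2*z^2 - z^4 + x^2 + 4*z^2 - 2
trace(b^-1 a^-1 b a b a) = trace(a^-1 b a b a)*trace(b) - trace(a^-1 b a b a b) = -x*y*z^2 + x^2*z + y^2*z + z^3 - 3*z
so trace(a^-1 b^-1 a^-1 b a b) = trace(b^-1 a^-1 b a b)*trace(a) - trace(b^-1 a^-1 b a b a) = x*y*z^2 - x^2*z - y^2*z - z^3 + x*y + 3*z
trace(a^-1 b^-1 a^-1 b a b a^-1) = trace(a^-1 b^-1 a^-1 b a b)*trace(a) - trace(a^-1 b^-1 a^-1 b a b a) = x^2*y*z^2 - x^3*z - x*y^2*z - x*z^3 + x^2*y + 3*x*z - y
trace(b^-1 a^-1 b^-1 a^-1 b a b a^-1 b^-1) = trace(a^-1 b^-1 a^-1 b a b a^-1 b^-1)*trace(b) - trace(a^-1 b^-1 a^-1 b a b a^-1) = x*y^2*z^3 - 2*x^2*y*z^2 - y^3*z^2 - y*z^4 + x^3*z + x*y^2*z + x*z^3 + 4*y*z^2 - 3*x*z - y

x*y^2*z^3 - 2*x^2*y*z^2 - y^3*z^2 - y*z^4 + x^3*z + x*y^2*z + x*z^3 + 4*y*z^2 - 3*x*z - y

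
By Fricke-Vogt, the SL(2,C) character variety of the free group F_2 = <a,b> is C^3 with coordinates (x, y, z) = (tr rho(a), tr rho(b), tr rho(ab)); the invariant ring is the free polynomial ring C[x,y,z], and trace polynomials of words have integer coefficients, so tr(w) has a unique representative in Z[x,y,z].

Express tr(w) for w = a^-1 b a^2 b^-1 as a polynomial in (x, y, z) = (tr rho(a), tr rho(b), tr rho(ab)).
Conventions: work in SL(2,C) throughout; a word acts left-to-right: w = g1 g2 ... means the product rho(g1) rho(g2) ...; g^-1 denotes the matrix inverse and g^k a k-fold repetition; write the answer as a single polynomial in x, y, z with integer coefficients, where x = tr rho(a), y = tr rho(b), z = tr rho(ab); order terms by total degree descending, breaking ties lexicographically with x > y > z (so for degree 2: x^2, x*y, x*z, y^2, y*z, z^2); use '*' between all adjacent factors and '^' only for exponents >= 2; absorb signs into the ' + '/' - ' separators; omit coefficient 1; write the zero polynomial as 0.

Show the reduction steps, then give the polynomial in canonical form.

-x^2*y*z + x^3 + x*y^2 + x*z^2 - 3*x

tr(a^2) = tr(a) * tr(a) - tr(1) = x^2 - 2
tr(a b a) = tr(a) * tr(b a) - tr(b) = x*z - y
tr(a b a^2) = tr(a) * tr(a b a) - tr(a b) = x^2*z - x*y - z
tr(b a b a) = tr(b a) * tr(b a) - tr(1)   [split at repeated b] = z^2 - 2
tr(b a b) = tr(b) * tr(a b) - tr(a) = y*z - x
tr(a b a^2 b) = tr(a) * tr(b a b a) - tr(b a b) = x*z^2 - y*z - x
tr(b a^2 b^-1 a) = tr(a b a^2) * tr(b) - tr(a b a^2 b) = x^2*y*z - x*y^2 - x*z^2 + x
tr(a^-1 b a^2 b^-1) = tr(b a^2 b^-1) * tr(a) - tr(b a^2 b^-1 a) = -x^2*y*z + x^3 + x*y^2 + x*z^2 - 3*x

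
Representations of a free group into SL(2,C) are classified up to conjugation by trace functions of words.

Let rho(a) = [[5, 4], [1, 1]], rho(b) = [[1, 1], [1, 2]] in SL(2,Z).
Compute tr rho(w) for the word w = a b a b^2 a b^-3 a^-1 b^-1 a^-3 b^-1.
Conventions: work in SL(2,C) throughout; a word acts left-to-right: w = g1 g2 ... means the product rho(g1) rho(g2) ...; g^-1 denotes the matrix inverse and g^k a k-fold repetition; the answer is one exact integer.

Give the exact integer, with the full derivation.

35617170

rho(a) = [[5, 4], [1, 1]]
... * rho(b) = [[1, 1], [1, 2]]  ->  [[9, 13], [2, 3]]
... * rho(a) = [[5, 4], [1, 1]]  ->  [[58, 49], [13, 11]]
... * rho(b) = [[1, 1], [1, 2]]  ->  [[107, 156], [24, 35]]
... * rho(b) = [[1, 1], [1, 2]]  ->  [[263, 419], [59, 94]]
... * rho(a) = [[5, 4], [1, 1]]  ->  [[1734, 1471], [389, 330]]
... * rho(b^-1) = [[2, -1], [-1, 1]]  ->  [[1997, -263], [448, -59]]
... * rho(b^-1) = [[2, -1], [-1, 1]]  ->  [[4257, -2260], [955, -507]]
... * rho(b^-1) = [[2, -1], [-1, 1]]  ->  [[10774, -6517], [2417, -1462]]
... * rho(a^-1) = [[1, -4], [-1, 5]]  ->  [[17291, -75681], [3879, -16978]]
... * rho(b^-1) = [[2, -1], [-1, 1]]  ->  [[110263, -92972], [24736, -20857]]
... * rho(a^-1) = [[1, -4], [-1, 5]]  ->  [[203235, -905912], [45593, -203229]]
... * rho(a^-1) = [[1, -4], [-1, 5]]  ->  [[1109147, -5342500], [248822, -1198517]]
... * rho(a^-1) = [[1, -4], [-1, 5]]  ->  [[6451647, -31149088], [1447339, -6987873]]
... * rho(b^-1) = [[2, -1], [-1, 1]]  ->  [[44052382, -37600735], [9882551, -8435212]]
tr = 44052382 + -8435212 = 35617170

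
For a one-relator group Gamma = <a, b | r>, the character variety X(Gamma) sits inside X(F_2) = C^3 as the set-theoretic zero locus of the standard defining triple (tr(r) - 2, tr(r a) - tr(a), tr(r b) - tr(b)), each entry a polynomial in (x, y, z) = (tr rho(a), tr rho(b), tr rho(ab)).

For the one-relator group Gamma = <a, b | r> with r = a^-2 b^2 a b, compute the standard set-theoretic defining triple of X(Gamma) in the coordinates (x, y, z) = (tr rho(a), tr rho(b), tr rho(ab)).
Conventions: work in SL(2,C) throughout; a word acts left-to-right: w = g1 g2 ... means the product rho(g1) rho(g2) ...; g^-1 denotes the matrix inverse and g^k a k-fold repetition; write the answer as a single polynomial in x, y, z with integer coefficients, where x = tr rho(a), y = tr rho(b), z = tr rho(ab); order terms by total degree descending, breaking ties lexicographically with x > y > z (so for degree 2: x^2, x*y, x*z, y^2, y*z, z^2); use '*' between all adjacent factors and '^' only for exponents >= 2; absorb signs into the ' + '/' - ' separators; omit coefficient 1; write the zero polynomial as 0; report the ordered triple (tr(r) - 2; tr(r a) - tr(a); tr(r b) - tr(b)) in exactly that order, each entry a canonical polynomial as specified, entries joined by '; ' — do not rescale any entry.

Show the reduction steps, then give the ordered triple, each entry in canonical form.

x^2*y^2*z - x^3*y - x*y*z^2 - y^2*z + 2*x*y + z - 2; x*y^2*z - x^2*y - y*z^2 - x + y; x^2*y^3*z - x^3*y^2 - x*y^2*z^2 - y^3*z + x*y^2 + 2*y*z + x - y

trace(b a b) = trace(b) * trace(a b) - trace(a)   [square of b] = y*z - x
next, trace(b^2 a b) = trace(b) * trace(b a b) - trace(b a)   [square of b] = y^2*z - x*y - z
and trace(a b a b) = trace(a b) * trace(a b) - trace(1)   [split at a repeated a] = z^2 - 2
trace(a b a) = trace(a) * trace(b a) - trace(b)   [square of a] = x*z - y
next, trace(b^2 a b a) = trace(b) * trace(a b a b) - trace(a b a)   [square of b] = y*z^2 - x*z - y
next, trace(a^-1 b^2 a b) = trace(b^2 a b) * trace(a) - trace(b^2 a b a)   [inverse elimination on a] = x*y^2*z - x^2*y - y*z^2 + y
and trace(a^-2 b^2 a b) = trace(a^-1 b^2 a b) * trace(a) - trace(a^-1 b^2 a b a)   [inverse elimination on a] = x^2*y^2*z - x^3*y - x*y*z^2 - y^2*z + 2*x*y + z
trace(b^2 a b^2) = trace(b) * trace(b a b^2) - trace(b a b)   [square of b] = y^3*z - x*y^2 - 2*y*z + x
trace(a^2) = trace(a) * trace(a) - trace(1)   [square of a] = x^2 - 2
next, trace(a b^2 a) = trace(b) * trace(a^2 b) - trace(a^2)   [square of b] = x*y*z - x^2 - y^2 + 2
and trace(b^2 a b^2 a) = trace(b) * trace(a b^2 a b) - trace(a b^2 a)   [square of b] = y^2*z^2 - 2*x*y*z + x^2 - 2
trace(b^2 a b^2 a^-1) = trace(b^2 a b^2) * trace(a) - trace(b^2 a b^2 a)   [inverse elimination on a] = x*y^3*z - x^2*y^2 - y^2*z^2 + 2
trace(a^-2 b^2 a b^2) = trace(b^2 a b^2 a^-1) * trace(a) - trace(b^2 a b^2)   [inverse elimination on a] = x^2*y^3*z - x^3*y^2 - x*y^2*z^2 - y^3*z + x*y^2 + 2*y*z + x
assemble the triple (trace(r) - 2; trace(r a) - x; trace(r b) - y)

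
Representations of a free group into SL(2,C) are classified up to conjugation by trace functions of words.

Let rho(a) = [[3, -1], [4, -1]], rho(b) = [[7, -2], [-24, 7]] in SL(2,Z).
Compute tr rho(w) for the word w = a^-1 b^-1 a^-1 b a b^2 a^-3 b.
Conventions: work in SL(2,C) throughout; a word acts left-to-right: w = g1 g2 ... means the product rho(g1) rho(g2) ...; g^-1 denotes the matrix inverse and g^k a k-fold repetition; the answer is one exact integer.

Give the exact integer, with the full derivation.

3641294

rho(a^-1) = [[-1, 1], [-4, 3]]
... * rho(b^-1) = [[7, 2], [24, 7]]  ->  [[17, 5], [44, 13]]
... * rho(a^-1) = [[-1, 1], [-4, 3]]  ->  [[-37, 32], [-96, 83]]
... * rho(b) = [[7, -2], [-24, 7]]  ->  [[-1027, 298], [-2664, 773]]
... * rho(a) = [[3, -1], [4, -1]]  ->  [[-1889, 729], [-4900, 1891]]
... * rho(b) = [[7, -2], [-24, 7]]  ->  [[-30719, 8881], [-79684, 23037]]
... * rho(b) = [[7, -2], [-24, 7]]  ->  [[-428177, 123605], [-1110676, 320627]]
... * rho(a^-1) = [[-1, 1], [-4, 3]]  ->  [[-66243, -57362], [-171832, -148795]]
... * rho(a^-1) = [[-1, 1], [-4, 3]]  ->  [[295691, -238329], [767012, -618217]]
... * rho(a^-1) = [[-1, 1], [-4, 3]]  ->  [[657625, -419296], [1705856, -1087639]]
... * rho(b) = [[7, -2], [-24, 7]]  ->  [[14666479, -4250322], [38044328, -11025185]]
tr = 14666479 + -11025185 = 3641294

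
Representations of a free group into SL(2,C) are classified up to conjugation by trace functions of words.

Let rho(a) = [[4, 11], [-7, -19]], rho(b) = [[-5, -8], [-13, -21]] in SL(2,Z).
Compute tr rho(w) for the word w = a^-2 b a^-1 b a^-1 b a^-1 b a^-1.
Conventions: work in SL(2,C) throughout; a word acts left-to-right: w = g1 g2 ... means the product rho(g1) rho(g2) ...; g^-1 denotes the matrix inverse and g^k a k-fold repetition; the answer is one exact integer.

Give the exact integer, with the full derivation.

20287614283

rho(a^-1) = [[-19, -11], [7, 4]]
... * rho(a^-1) = [[-19, -11], [7, 4]]  ->  [[284, 165], [-105, -61]]
... * rho(b) = [[-5, -8], [-13, -21]]  ->  [[-3565, -5737], [1318, 2121]]
... * rho(a^-1) = [[-19, -11], [7, 4]]  ->  [[27576, 16267], [-10195, -6014]]
... * rho(b) = [[-5, -8], [-13, -21]]  ->  [[-349351, -562215], [129157, 207854]]
... * rho(a^-1) = [[-19, -11], [7, 4]]  ->  [[2702164, 1594001], [-999005, -589311]]
... * rho(b) = [[-5, -8], [-13, -21]]  ->  [[-34232833, -55091333], [12656068, 20367571]]
... * rho(a^-1) = [[-19, -11], [7, 4]]  ->  [[264784496, 156195831], [-97892295, -57746464]]
... * rho(b) = [[-5, -8], [-13, -21]]  ->  [[-3354468283, -5398388419], [1240165507, 1995814104]]
... * rho(a^-1) = [[-19, -11], [7, 4]]  ->  [[25946178444, 15305597437], [-9592445905, -5658564161]]
tr = 25946178444 + -5658564161 = 20287614283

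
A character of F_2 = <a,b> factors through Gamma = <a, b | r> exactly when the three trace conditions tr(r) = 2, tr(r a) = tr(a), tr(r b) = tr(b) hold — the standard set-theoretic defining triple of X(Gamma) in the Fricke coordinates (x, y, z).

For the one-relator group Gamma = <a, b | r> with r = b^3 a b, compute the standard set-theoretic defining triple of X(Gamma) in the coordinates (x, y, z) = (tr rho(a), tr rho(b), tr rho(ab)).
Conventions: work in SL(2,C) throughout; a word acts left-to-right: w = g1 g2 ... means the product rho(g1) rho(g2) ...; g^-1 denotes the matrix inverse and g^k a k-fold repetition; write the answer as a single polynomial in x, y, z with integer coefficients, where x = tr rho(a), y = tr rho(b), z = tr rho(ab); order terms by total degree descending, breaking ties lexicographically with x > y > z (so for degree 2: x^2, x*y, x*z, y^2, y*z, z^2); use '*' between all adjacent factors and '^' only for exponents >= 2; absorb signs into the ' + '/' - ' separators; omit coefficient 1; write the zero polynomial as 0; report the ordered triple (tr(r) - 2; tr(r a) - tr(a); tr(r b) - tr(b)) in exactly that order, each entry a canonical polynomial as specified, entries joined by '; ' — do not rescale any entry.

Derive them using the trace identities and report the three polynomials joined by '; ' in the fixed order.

tr(b a b) = tr(b) * tr(a b) - tr(a) = y*z - x
tr(a b^3) = tr(b) * tr(b a b) - tr(b a) = y^2*z - x*y - z
tr(b^3 a b) = tr(b) * tr(a b^3) - tr(a b^2) = y^3*z - x*y^2 - 2*y*z + x
tr(a b a b) = tr(a b) * tr(a b) - tr(1)   [split at a repeated a] = z^2 - 2
tr(a b a) = tr(a) * tr(b a) - tr(b)   [square of a] = x*z - y
tr(a b a b^2) = tr(b) * tr(a b a b) - tr(a b a)   [square of b] = y*z^2 - x*z - y
tr(b^3 a b a) = tr(b) * tr(a b a b^2) - tr(a b a b)   [square of b] = y^2*z^2 - x*y*z - y^2 - z^2 + 2
tr(b^3 a b^2) = tr(b) * tr(b a b^3) - tr(b a b^2) = y^4*z - x*y^3 - 3*y^2*z + 2*x*y + z
assemble the triple (tr(r) - 2; tr(r a) - x; tr(r b) - y)

y^3*z - x*y^2 - 2*y*z + x - 2; y^2*z^2 - x*y*z - y^2 - z^2 - x + 2; y^4*z - x*y^3 - 3*y^2*z + 2*x*y - y + z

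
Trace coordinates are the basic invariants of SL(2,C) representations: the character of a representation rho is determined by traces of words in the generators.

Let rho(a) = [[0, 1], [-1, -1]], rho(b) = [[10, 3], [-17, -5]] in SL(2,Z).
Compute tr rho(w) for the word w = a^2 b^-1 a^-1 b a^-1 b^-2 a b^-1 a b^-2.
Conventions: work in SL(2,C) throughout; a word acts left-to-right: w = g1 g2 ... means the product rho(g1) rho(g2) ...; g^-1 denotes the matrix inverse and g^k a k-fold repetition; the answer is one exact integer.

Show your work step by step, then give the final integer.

rho(a) = [[0, 1], [-1, -1]]
... * rho(a) = [[0, 1], [-1, -1]]  ->  [[-1, -1], [1, 0]]
... * rho(b^-1) = [[-5, -3], [17, 10]]  ->  [[-12, -7], [-5, -3]]
... * rho(a^-1) = [[-1, -1], [1, 0]]  ->  [[5, 12], [2, 5]]
... * rho(b) = [[10, 3], [-17, -5]]  ->  [[-154, -45], [-65, -19]]
... * rho(a^-1) = [[-1, -1], [1, 0]]  ->  [[109, 154], [46, 65]]
... * rho(b^-1) = [[-5, -3], [17, 10]]  ->  [[2073, 1213], [875, 512]]
... * rho(b^-1) = [[-5, -3], [17, 10]]  ->  [[10256, 5911], [4329, 2495]]
... * rho(a) = [[0, 1], [-1, -1]]  ->  [[-5911, 4345], [-2495, 1834]]
... * rho(b^-1) = [[-5, -3], [17, 10]]  ->  [[103420, 61183], [43653, 25825]]
... * rho(a) = [[0, 1], [-1, -1]]  ->  [[-61183, 42237], [-25825, 17828]]
... * rho(b^-1) = [[-5, -3], [17, 10]]  ->  [[1023944, 605919], [432201, 255755]]
... * rho(b^-1) = [[-5, -3], [17, 10]]  ->  [[5180903, 2987358], [2186830, 1260947]]
tr = 5180903 + 1260947 = 6441850

6441850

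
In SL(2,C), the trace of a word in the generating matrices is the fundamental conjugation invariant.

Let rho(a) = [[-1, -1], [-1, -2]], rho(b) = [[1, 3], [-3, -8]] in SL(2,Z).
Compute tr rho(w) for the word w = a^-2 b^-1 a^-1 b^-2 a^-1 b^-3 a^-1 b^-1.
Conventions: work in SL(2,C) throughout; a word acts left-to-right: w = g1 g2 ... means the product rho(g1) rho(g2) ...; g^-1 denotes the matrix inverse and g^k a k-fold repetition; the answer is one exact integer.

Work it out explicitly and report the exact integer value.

rho(a^-1) = [[-2, 1], [1, -1]]
... * rho(a^-1) = [[-2, 1], [1, -1]]  ->  [[5, -3], [-3, 2]]
... * rho(b^-1) = [[-8, -3], [3, 1]]  ->  [[-49, -18], [30, 11]]
... * rho(a^-1) = [[-2, 1], [1, -1]]  ->  [[80, -31], [-49, 19]]
... * rho(b^-1) = [[-8, -3], [3, 1]]  ->  [[-733, -271], [449, 166]]
... * rho(b^-1) = [[-8, -3], [3, 1]]  ->  [[5051, 1928], [-3094, -1181]]
... * rho(a^-1) = [[-2, 1], [1, -1]]  ->  [[-8174, 3123], [5007, -1913]]
... * rho(b^-1) = [[-8, -3], [3, 1]]  ->  [[74761, 27645], [-45795, -16934]]
... * rho(b^-1) = [[-8, -3], [3, 1]]  ->  [[-515153, -196638], [315558, 120451]]
... * rho(b^-1) = [[-8, -3], [3, 1]]  ->  [[3531310, 1348821], [-2163111, -826223]]
... * rho(a^-1) = [[-2, 1], [1, -1]]  ->  [[-5713799, 2182489], [3499999, -1336888]]
... * rho(b^-1) = [[-8, -3], [3, 1]]  ->  [[52257859, 19323886], [-32010656, -11836885]]
tr = 52257859 + -11836885 = 40420974

40420974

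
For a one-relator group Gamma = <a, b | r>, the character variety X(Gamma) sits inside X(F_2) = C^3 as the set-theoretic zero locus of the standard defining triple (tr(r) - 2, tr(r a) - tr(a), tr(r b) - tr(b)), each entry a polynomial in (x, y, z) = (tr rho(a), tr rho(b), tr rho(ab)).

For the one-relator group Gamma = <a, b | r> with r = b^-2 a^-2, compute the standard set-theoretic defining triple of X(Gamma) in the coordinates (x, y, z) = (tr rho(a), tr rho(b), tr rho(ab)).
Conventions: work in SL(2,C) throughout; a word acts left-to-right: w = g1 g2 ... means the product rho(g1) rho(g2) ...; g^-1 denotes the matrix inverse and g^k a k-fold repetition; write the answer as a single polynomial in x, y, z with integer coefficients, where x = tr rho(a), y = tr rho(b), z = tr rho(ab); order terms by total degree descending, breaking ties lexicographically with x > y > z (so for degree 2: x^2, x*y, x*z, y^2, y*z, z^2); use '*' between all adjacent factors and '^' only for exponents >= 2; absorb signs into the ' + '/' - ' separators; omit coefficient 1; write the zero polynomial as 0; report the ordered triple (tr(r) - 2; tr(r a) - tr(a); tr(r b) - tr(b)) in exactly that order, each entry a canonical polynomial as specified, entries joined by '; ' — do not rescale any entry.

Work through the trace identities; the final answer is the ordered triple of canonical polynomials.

x*y*z - x^2 - y^2; y*z - 2*x; x*z - 2*y

tr(b^-1) = tr(b) = y
reduce: tr(b^-2) = tr(b^-1) tr(b) - tr(1)  (eliminate b^-1) = y^2 - 2
reduce: tr(a b^-1) = tr(a) tr(b) - tr(a b)  (eliminate b^-1) = x*y - z
tr(b^-2 a) = tr(a b^-1) tr(b) - tr(a)  (eliminate b^-1) = x*y^2 - y*z - x
tr(b^-2 a^-1) = tr(b^-2) tr(a) - tr(b^-2 a)  (eliminate a^-1) = y*z - x
reduce: tr(b^-2 a^-2) = tr(b^-2 a^-1) tr(a) - tr(b^-2)  (eliminate a^-1) = x*y*z - x^2 - y^2 + 2
tr(b^-1 a^-2) = tr(b^-1 a^-1) tr(a) - tr(b^-1)   [inverse elimination on a] = x*z - y
assemble the triple (tr(r) - 2; tr(r a) - x; tr(r b) - y)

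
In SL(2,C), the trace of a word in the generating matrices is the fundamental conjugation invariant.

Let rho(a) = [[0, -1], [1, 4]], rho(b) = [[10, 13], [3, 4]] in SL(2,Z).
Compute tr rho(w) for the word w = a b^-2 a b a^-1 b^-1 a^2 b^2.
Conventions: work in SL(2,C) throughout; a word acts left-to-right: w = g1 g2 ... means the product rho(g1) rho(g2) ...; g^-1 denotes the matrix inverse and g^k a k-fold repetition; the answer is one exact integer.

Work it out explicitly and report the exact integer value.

rho(a) = [[0, -1], [1, 4]]
... * rho(b^-1) = [[4, -13], [-3, 10]]  ->  [[3, -10], [-8, 27]]
... * rho(b^-1) = [[4, -13], [-3, 10]]  ->  [[42, -139], [-113, 374]]
... * rho(a) = [[0, -1], [1, 4]]  ->  [[-139, -598], [374, 1609]]
... * rho(b) = [[10, 13], [3, 4]]  ->  [[-3184, -4199], [8567, 11298]]
... * rho(a^-1) = [[4, 1], [-1, 0]]  ->  [[-8537, -3184], [22970, 8567]]
... * rho(b^-1) = [[4, -13], [-3, 10]]  ->  [[-24596, 79141], [66179, -212940]]
... * rho(a) = [[0, -1], [1, 4]]  ->  [[79141, 341160], [-212940, -917939]]
... * rho(a) = [[0, -1], [1, 4]]  ->  [[341160, 1285499], [-917939, -3458816]]
... * rho(b) = [[10, 13], [3, 4]]  ->  [[7268097, 9577076], [-19555838, -25768471]]
... * rho(b) = [[10, 13], [3, 4]]  ->  [[101412198, 132793565], [-272863793, -357299778]]
tr = 101412198 + -357299778 = -255887580

-255887580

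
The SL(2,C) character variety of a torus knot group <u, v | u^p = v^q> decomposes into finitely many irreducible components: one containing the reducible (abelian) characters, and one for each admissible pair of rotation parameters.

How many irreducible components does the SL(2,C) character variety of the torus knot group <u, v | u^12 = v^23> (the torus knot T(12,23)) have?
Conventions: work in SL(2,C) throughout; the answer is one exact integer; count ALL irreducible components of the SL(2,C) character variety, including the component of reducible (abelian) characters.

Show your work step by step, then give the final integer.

For T(12,23): irreducibility forces the central element u^12 = v^23 to one of +I, -I.
So on each irreducible component the traces are pinned: tr(u) = 2*cos(pi*alpha/12) with 1 <= alpha <= 11, tr(v) = 2*cos(pi*beta/23) with 1 <= beta <= 22.
u^12 = (-1)^alpha I and v^23 = (-1)^beta I must agree, so alpha and beta have equal parity.
count pairs: odd alpha (6 choices) x odd beta (11), plus even alpha (5) x even beta (11): 6*11 + 5*11 = 121.
That is 121 components of irreducible characters, and with the reducible (abelian) component the total is 122.

122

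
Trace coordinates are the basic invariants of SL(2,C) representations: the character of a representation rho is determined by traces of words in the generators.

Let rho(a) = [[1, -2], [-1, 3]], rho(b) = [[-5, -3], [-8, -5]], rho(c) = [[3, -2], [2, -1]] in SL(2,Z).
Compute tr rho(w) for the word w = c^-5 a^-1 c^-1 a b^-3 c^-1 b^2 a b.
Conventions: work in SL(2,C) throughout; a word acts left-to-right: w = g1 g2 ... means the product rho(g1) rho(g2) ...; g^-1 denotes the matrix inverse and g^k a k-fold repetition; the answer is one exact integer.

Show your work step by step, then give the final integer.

5777660

rho(c^-1) = [[-1, 2], [-2, 3]]
... * rho(c^-1) = [[-1, 2], [-2, 3]]  ->  [[-3, 4], [-4, 5]]
... * rho(c^-1) = [[-1, 2], [-2, 3]]  ->  [[-5, 6], [-6, 7]]
... * rho(c^-1) = [[-1, 2], [-2, 3]]  ->  [[-7, 8], [-8, 9]]
... * rho(c^-1) = [[-1, 2], [-2, 3]]  ->  [[-9, 10], [-10, 11]]
... * rho(a^-1) = [[3, 2], [1, 1]]  ->  [[-17, -8], [-19, -9]]
... * rho(c^-1) = [[-1, 2], [-2, 3]]  ->  [[33, -58], [37, -65]]
... * rho(a) = [[1, -2], [-1, 3]]  ->  [[91, -240], [102, -269]]
... * rho(b^-1) = [[-5, 3], [8, -5]]  ->  [[-2375, 1473], [-2662, 1651]]
... * rho(b^-1) = [[-5, 3], [8, -5]]  ->  [[23659, -14490], [26518, -16241]]
... * rho(b^-1) = [[-5, 3], [8, -5]]  ->  [[-234215, 143427], [-262518, 160759]]
... * rho(c^-1) = [[-1, 2], [-2, 3]]  ->  [[-52639, -38149], [-59000, -42759]]
... * rho(b) = [[-5, -3], [-8, -5]]  ->  [[568387, 348662], [637072, 390795]]
... * rho(b) = [[-5, -3], [-8, -5]]  ->  [[-5631231, -3448471], [-6311720, -3865191]]
... * rho(a) = [[1, -2], [-1, 3]]  ->  [[-2182760, 917049], [-2446529, 1027867]]
... * rho(b) = [[-5, -3], [-8, -5]]  ->  [[3577408, 1963035], [4009709, 2200252]]
tr = 3577408 + 2200252 = 5777660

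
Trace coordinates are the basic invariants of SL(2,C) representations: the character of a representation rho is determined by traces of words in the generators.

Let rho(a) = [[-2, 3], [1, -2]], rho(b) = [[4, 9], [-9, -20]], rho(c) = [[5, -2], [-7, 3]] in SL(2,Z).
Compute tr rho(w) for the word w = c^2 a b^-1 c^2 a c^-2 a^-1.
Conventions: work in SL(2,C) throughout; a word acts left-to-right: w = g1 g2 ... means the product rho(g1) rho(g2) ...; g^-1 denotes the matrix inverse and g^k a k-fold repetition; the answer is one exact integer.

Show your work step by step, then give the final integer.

25684478

rho(c) = [[5, -2], [-7, 3]]
... * rho(c) = [[5, -2], [-7, 3]]  ->  [[39, -16], [-56, 23]]
... * rho(a) = [[-2, 3], [1, -2]]  ->  [[-94, 149], [135, -214]]
... * rho(b^-1) = [[-20, -9], [9, 4]]  ->  [[3221, 1442], [-4626, -2071]]
... * rho(c) = [[5, -2], [-7, 3]]  ->  [[6011, -2116], [-8633, 3039]]
... * rho(c) = [[5, -2], [-7, 3]]  ->  [[44867, -18370], [-64438, 26383]]
... * rho(a) = [[-2, 3], [1, -2]]  ->  [[-108104, 171341], [155259, -246080]]
... * rho(c^-1) = [[3, 2], [7, 5]]  ->  [[875075, 640497], [-1256783, -919882]]
... * rho(c^-1) = [[3, 2], [7, 5]]  ->  [[7108704, 4952635], [-10209523, -7112976]]
... * rho(a^-1) = [[-2, -3], [-1, -2]]  ->  [[-19170043, -31231382], [27532022, 44854521]]
tr = -19170043 + 44854521 = 25684478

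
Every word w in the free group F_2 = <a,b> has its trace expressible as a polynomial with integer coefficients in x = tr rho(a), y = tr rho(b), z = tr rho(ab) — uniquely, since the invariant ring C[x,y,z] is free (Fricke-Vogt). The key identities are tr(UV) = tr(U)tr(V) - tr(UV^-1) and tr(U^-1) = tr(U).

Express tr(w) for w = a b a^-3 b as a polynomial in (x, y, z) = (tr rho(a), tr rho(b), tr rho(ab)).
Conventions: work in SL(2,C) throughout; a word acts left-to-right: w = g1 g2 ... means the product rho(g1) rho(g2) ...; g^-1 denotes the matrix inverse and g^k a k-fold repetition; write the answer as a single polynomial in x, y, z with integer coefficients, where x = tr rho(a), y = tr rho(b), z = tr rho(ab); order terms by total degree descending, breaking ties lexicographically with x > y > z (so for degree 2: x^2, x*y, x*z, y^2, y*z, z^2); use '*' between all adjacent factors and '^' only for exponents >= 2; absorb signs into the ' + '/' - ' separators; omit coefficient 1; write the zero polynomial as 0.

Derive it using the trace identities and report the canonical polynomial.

x^3*y*z - x^4 - x^2*z^2 - 2*x*y*z + 4*x^2 + z^2 - 2

trace(b a b) = trace(b) trace(a b) - trace(a) = y*z - x
trace(b a b a) = trace(a b) trace(a b) - trace(1)   [split at repeated a] = z^2 - 2
trace(a^-1 b a b) = trace(b a b) trace(a) - trace(b a b a) = x*y*z - x^2 - z^2 + 2
trace(b a b a^-2) = trace(a^-1 b a b) trace(a) - trace(a^-1 b a b a) = x^2*y*z - x^3 - x*z^2 - y*z + 3*x
trace(a b a^-3 b) = trace(b a b a^-2) trace(a) - trace(b a b a^-1) = x^3*y*z - x^4 - x^2*z^2 - 2*x*y*z + 4*x^2 + z^2 - 2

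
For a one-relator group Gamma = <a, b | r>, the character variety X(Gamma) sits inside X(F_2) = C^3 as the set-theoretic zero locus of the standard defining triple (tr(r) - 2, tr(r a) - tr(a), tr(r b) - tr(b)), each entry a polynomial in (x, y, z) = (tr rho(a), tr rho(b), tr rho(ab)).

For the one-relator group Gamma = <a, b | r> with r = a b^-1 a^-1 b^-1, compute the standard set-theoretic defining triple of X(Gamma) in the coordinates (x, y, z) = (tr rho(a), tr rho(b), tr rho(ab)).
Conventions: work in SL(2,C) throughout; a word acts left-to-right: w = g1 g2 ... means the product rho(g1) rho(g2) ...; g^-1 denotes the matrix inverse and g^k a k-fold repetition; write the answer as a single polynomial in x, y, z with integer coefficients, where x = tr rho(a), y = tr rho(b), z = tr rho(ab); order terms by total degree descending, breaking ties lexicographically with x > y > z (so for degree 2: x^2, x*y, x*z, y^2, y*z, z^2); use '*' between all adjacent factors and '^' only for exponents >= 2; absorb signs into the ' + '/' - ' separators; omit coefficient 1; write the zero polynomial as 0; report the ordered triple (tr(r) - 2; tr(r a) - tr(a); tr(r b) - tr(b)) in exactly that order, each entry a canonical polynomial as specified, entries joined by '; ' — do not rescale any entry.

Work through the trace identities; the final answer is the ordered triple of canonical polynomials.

x*y*z - x^2 - z^2; x^2*y*z - x^3 - x*z^2 - y*z + 2*x; 0

tr(b^-1) = tr(b) = y
tr(a b a) = tr(a)*tr(b a) - tr(b)   [square of a] = x*z - y
tr(a b a b) = tr(a b)*tr(a b) - tr(1)   [split at a repeated a] = z^2 - 2
tr(b^-1 a b a) = tr(a b a)*tr(b) - tr(a b a b)   [inverse elimination on b] = x*y*z - y^2 - z^2 + 2
tr(a^-1 b^-1 a b) = tr(b^-1 a b)*tr(a) - tr(b^-1 a b a)   [inverse elimination on a] = -x*y*z + x^2 + y^2 + z^2 - 2
tr(a b^-1 a^-1 b^-1) = tr(a^-1 b^-1 a)*tr(b) - tr(a^-1 b^-1 a b)   [inverse elimination on b] = x*y*z - x^2 - z^2 + 2
tr(a^2) = tr(a)*tr(a) - tr(1)   [square of a] = x^2 - 2
tr(b^-1 a^2) = tr(a^2)*tr(b) - tr(a^2 b)   [inverse elimination on b] = x^2*y - x*z - y
tr(b^-1 a^2 b^-1) = tr(b^-1 a^2)*tr(b) - tr(b^-1 a^2 b)   [inverse elimination on b] = x^2*y^2 - x*y*z - x^2 - y^2 + 2
tr(a^3) = tr(a)*tr(a^2) - tr(a)   [square of a] = x^3 - 3*x
tr(a^3 b) = tr(a)*tr(b a^2) - tr(b a)   [square of a] = x^2*z - x*y - z
tr(a^2 b^-1 a) = tr(a^3)*tr(b) - tr(a^3 b)   [inverse elimination on b] = x^3*y - x^2*z - 2*x*y + z
tr(b a b) = tr(b)*tr(a b) - tr(a)   [square of b] = y*z - x
tr(a b a^2 b) = tr(a)*tr(b a b a) - tr(b a b)   [square of a] = x*z^2 - y*z - x
tr(a^2 b^-1 a b) = tr(a b a^2)*tr(b) - tr(a b a^2 b)   [inverse elimination on b] = x^2*y*z - x*y^2 - x*z^2 + x
tr(b^-1 a^2 b^-1 a) = tr(a^2 b^-1 a)*tr(b) - tr(a^2 b^-1 a b)   [inverse elimination on b] = x^3*y^2 - 2*x^2*y*z - x*y^2 + x*z^2 + y*z - x
tr(a b^-1 a^-1 b^-1 a) = tr(b^-1 a^2 b^-1)*tr(a) - tr(b^-1 a^2 b^-1 a)   [inverse elimination on a] = x^2*y*z - x^3 - x*z^2 - y*z + 3*x
assemble the triple (tr(r) - 2; tr(r a) - x; tr(r b) - y)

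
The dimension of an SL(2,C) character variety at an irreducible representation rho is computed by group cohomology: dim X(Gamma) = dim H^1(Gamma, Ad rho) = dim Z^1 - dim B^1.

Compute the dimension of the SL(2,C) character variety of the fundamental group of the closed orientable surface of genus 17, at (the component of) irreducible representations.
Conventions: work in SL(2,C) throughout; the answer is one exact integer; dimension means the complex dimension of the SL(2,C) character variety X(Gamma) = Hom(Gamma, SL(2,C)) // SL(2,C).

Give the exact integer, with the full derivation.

The genus-17 surface group: 2g = 34 generators, one relator prod [a_i, b_i].
Before the relator condition, cocycle space has dim 3*34 = 102.
At an irreducible rho, H^2 = coker(d_2) vanishes (Poincare duality: H^2 is dual to H^0 = invariants = 0), so d_2 is surjective onto sl_2 and dim Z^1 = 102 - 3 = 99.
As always at irreducible rho, dim B^1 = 3.
dim H^1 = 99 - 3 = 96 = dim X.

96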